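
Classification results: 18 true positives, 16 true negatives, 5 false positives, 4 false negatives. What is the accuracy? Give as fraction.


Accuracy = (TP + TN) / (TP + TN + FP + FN)
TP + TN = 18 + 16 = 34
Total = 18 + 16 + 5 + 4 = 43
Accuracy = 34 / 43 = 34/43

34/43


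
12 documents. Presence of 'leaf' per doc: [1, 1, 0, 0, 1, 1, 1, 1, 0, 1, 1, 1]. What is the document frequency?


Checking each document for 'leaf':
Doc 1: present
Doc 2: present
Doc 3: absent
Doc 4: absent
Doc 5: present
Doc 6: present
Doc 7: present
Doc 8: present
Doc 9: absent
Doc 10: present
Doc 11: present
Doc 12: present
df = sum of presences = 1 + 1 + 0 + 0 + 1 + 1 + 1 + 1 + 0 + 1 + 1 + 1 = 9

9


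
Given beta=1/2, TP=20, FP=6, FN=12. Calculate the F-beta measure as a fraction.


P = TP/(TP+FP) = 20/26 = 10/13
R = TP/(TP+FN) = 20/32 = 5/8
beta^2 = 1/2^2 = 1/4
(1 + beta^2) = 5/4
Numerator = (1+beta^2)*P*R = 125/208
Denominator = beta^2*P + R = 5/26 + 5/8 = 85/104
F_beta = 25/34

25/34


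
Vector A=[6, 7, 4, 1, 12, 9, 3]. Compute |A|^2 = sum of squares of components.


|A|^2 = sum of squared components
A[0]^2 = 6^2 = 36
A[1]^2 = 7^2 = 49
A[2]^2 = 4^2 = 16
A[3]^2 = 1^2 = 1
A[4]^2 = 12^2 = 144
A[5]^2 = 9^2 = 81
A[6]^2 = 3^2 = 9
Sum = 36 + 49 + 16 + 1 + 144 + 81 + 9 = 336

336


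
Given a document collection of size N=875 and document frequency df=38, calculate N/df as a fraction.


IDF ratio = N / df
= 875 / 38
= 875/38

875/38


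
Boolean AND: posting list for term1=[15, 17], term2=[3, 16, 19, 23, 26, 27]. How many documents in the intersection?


Boolean AND: find intersection of posting lists
term1 docs: [15, 17]
term2 docs: [3, 16, 19, 23, 26, 27]
Intersection: []
|intersection| = 0

0


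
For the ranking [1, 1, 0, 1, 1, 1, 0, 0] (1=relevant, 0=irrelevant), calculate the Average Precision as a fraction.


Computing P@k for each relevant position:
Position 1: relevant, P@1 = 1/1 = 1
Position 2: relevant, P@2 = 2/2 = 1
Position 3: not relevant
Position 4: relevant, P@4 = 3/4 = 3/4
Position 5: relevant, P@5 = 4/5 = 4/5
Position 6: relevant, P@6 = 5/6 = 5/6
Position 7: not relevant
Position 8: not relevant
Sum of P@k = 1 + 1 + 3/4 + 4/5 + 5/6 = 263/60
AP = 263/60 / 5 = 263/300

263/300


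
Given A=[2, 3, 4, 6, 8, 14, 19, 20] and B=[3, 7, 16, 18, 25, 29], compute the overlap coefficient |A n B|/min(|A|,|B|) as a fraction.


A intersect B = [3]
|A intersect B| = 1
min(|A|, |B|) = min(8, 6) = 6
Overlap = 1 / 6 = 1/6

1/6


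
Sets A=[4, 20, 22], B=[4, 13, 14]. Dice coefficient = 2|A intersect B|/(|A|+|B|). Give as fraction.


A intersect B = [4]
|A intersect B| = 1
|A| = 3, |B| = 3
Dice = 2*1 / (3+3)
= 2 / 6 = 1/3

1/3


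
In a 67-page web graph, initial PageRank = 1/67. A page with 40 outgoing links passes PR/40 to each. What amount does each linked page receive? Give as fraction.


Initial PR = 1/67 = 1/67
Outlinks = 40
Contribution per link = PR / outlinks
= 1/67 / 40
= 1/2680

1/2680


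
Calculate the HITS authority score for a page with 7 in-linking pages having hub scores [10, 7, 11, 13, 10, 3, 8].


Authority = sum of hub scores of in-linkers
In-link 1: hub score = 10
In-link 2: hub score = 7
In-link 3: hub score = 11
In-link 4: hub score = 13
In-link 5: hub score = 10
In-link 6: hub score = 3
In-link 7: hub score = 8
Authority = 10 + 7 + 11 + 13 + 10 + 3 + 8 = 62

62


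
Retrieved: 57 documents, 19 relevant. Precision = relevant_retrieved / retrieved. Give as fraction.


Precision = relevant_retrieved / total_retrieved
= 19 / 57
= 19 / (19 + 38)
= 1/3

1/3


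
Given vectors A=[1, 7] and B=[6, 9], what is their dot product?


Dot product = sum of element-wise products
A[0]*B[0] = 1*6 = 6
A[1]*B[1] = 7*9 = 63
Sum = 6 + 63 = 69

69


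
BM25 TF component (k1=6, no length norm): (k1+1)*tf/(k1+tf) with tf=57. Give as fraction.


BM25 TF component = (k1+1)*tf / (k1+tf)
k1 = 6, tf = 57
Numerator = (6+1)*57 = 399
Denominator = 6 + 57 = 63
= 399/63 = 19/3

19/3


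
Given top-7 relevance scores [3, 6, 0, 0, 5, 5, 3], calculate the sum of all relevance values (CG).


Cumulative Gain = sum of relevance scores
Position 1: rel=3, running sum=3
Position 2: rel=6, running sum=9
Position 3: rel=0, running sum=9
Position 4: rel=0, running sum=9
Position 5: rel=5, running sum=14
Position 6: rel=5, running sum=19
Position 7: rel=3, running sum=22
CG = 22

22


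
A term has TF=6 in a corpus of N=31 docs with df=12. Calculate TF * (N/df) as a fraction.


TF * (N/df)
= 6 * (31/12)
= 6 * 31/12
= 31/2

31/2


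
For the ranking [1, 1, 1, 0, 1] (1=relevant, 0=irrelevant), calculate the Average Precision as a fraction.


Computing P@k for each relevant position:
Position 1: relevant, P@1 = 1/1 = 1
Position 2: relevant, P@2 = 2/2 = 1
Position 3: relevant, P@3 = 3/3 = 1
Position 4: not relevant
Position 5: relevant, P@5 = 4/5 = 4/5
Sum of P@k = 1 + 1 + 1 + 4/5 = 19/5
AP = 19/5 / 4 = 19/20

19/20


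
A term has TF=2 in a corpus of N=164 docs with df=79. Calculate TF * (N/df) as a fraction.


TF * (N/df)
= 2 * (164/79)
= 2 * 164/79
= 328/79

328/79


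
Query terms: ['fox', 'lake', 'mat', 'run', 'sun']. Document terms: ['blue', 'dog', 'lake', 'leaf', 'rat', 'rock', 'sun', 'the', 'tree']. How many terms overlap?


Query terms: ['fox', 'lake', 'mat', 'run', 'sun']
Document terms: ['blue', 'dog', 'lake', 'leaf', 'rat', 'rock', 'sun', 'the', 'tree']
Common terms: ['lake', 'sun']
Overlap count = 2

2


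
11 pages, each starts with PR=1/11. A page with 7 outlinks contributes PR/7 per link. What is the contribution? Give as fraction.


Initial PR = 1/11 = 1/11
Outlinks = 7
Contribution per link = PR / outlinks
= 1/11 / 7
= 1/77

1/77


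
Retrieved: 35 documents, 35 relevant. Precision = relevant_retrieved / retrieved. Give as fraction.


Precision = relevant_retrieved / total_retrieved
= 35 / 35
= 35 / (35 + 0)
= 1

1


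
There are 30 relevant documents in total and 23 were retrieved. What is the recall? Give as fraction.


Recall = retrieved_relevant / total_relevant
= 23 / 30
= 23 / (23 + 7)
= 23/30

23/30


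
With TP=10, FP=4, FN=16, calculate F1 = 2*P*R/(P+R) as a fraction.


F1 = 2 * P * R / (P + R)
P = TP/(TP+FP) = 10/14 = 5/7
R = TP/(TP+FN) = 10/26 = 5/13
2 * P * R = 2 * 5/7 * 5/13 = 50/91
P + R = 5/7 + 5/13 = 100/91
F1 = 50/91 / 100/91 = 1/2

1/2


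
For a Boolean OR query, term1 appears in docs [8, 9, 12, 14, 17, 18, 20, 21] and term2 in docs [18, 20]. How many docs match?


Boolean OR: find union of posting lists
term1 docs: [8, 9, 12, 14, 17, 18, 20, 21]
term2 docs: [18, 20]
Union: [8, 9, 12, 14, 17, 18, 20, 21]
|union| = 8

8


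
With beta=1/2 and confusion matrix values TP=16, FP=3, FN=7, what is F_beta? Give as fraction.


P = TP/(TP+FP) = 16/19 = 16/19
R = TP/(TP+FN) = 16/23 = 16/23
beta^2 = 1/2^2 = 1/4
(1 + beta^2) = 5/4
Numerator = (1+beta^2)*P*R = 320/437
Denominator = beta^2*P + R = 4/19 + 16/23 = 396/437
F_beta = 80/99

80/99


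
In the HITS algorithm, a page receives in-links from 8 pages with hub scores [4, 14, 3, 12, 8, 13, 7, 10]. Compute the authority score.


Authority = sum of hub scores of in-linkers
In-link 1: hub score = 4
In-link 2: hub score = 14
In-link 3: hub score = 3
In-link 4: hub score = 12
In-link 5: hub score = 8
In-link 6: hub score = 13
In-link 7: hub score = 7
In-link 8: hub score = 10
Authority = 4 + 14 + 3 + 12 + 8 + 13 + 7 + 10 = 71

71


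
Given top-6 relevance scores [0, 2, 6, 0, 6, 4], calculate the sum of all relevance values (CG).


Cumulative Gain = sum of relevance scores
Position 1: rel=0, running sum=0
Position 2: rel=2, running sum=2
Position 3: rel=6, running sum=8
Position 4: rel=0, running sum=8
Position 5: rel=6, running sum=14
Position 6: rel=4, running sum=18
CG = 18

18


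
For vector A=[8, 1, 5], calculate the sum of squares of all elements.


|A|^2 = sum of squared components
A[0]^2 = 8^2 = 64
A[1]^2 = 1^2 = 1
A[2]^2 = 5^2 = 25
Sum = 64 + 1 + 25 = 90

90


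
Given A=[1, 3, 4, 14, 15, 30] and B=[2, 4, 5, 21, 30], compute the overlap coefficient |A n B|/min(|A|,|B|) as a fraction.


A intersect B = [4, 30]
|A intersect B| = 2
min(|A|, |B|) = min(6, 5) = 5
Overlap = 2 / 5 = 2/5

2/5


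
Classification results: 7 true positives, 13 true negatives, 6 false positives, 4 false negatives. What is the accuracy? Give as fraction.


Accuracy = (TP + TN) / (TP + TN + FP + FN)
TP + TN = 7 + 13 = 20
Total = 7 + 13 + 6 + 4 = 30
Accuracy = 20 / 30 = 2/3

2/3


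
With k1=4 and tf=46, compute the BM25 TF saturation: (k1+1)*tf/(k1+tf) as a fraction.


BM25 TF component = (k1+1)*tf / (k1+tf)
k1 = 4, tf = 46
Numerator = (4+1)*46 = 230
Denominator = 4 + 46 = 50
= 230/50 = 23/5

23/5


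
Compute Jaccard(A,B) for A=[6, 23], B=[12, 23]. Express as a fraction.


A intersect B = [23]
|A intersect B| = 1
A union B = [6, 12, 23]
|A union B| = 3
Jaccard = 1/3 = 1/3

1/3


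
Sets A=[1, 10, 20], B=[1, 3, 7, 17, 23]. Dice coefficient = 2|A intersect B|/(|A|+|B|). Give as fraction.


A intersect B = [1]
|A intersect B| = 1
|A| = 3, |B| = 5
Dice = 2*1 / (3+5)
= 2 / 8 = 1/4

1/4


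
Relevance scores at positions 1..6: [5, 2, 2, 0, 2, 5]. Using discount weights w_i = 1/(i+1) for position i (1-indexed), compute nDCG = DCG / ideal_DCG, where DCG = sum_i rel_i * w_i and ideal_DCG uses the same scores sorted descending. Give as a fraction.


Position discount weights w_i = 1/(i+1) for i=1..6:
Weights = [1/2, 1/3, 1/4, 1/5, 1/6, 1/7]
Actual relevance: [5, 2, 2, 0, 2, 5]
DCG = 5/2 + 2/3 + 2/4 + 0/5 + 2/6 + 5/7 = 33/7
Ideal relevance (sorted desc): [5, 5, 2, 2, 2, 0]
Ideal DCG = 5/2 + 5/3 + 2/4 + 2/5 + 2/6 + 0/7 = 27/5
nDCG = DCG / ideal_DCG = 33/7 / 27/5 = 55/63

55/63


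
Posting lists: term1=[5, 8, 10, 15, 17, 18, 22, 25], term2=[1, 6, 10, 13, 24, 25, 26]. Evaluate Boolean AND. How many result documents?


Boolean AND: find intersection of posting lists
term1 docs: [5, 8, 10, 15, 17, 18, 22, 25]
term2 docs: [1, 6, 10, 13, 24, 25, 26]
Intersection: [10, 25]
|intersection| = 2

2


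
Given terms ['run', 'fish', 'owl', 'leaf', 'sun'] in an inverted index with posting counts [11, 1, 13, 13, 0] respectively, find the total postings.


Summing posting list sizes:
'run': 11 postings
'fish': 1 postings
'owl': 13 postings
'leaf': 13 postings
'sun': 0 postings
Total = 11 + 1 + 13 + 13 + 0 = 38

38


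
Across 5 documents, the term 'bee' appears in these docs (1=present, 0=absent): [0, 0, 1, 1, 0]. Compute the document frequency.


Checking each document for 'bee':
Doc 1: absent
Doc 2: absent
Doc 3: present
Doc 4: present
Doc 5: absent
df = sum of presences = 0 + 0 + 1 + 1 + 0 = 2

2


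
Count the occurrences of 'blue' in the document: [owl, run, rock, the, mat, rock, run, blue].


Document has 8 words
Scanning for 'blue':
Found at positions: [7]
Count = 1

1


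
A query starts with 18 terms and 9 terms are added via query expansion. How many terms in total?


Original terms: 18
Expansion terms: 9
Total = 18 + 9 = 27

27


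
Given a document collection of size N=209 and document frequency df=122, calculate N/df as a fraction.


IDF ratio = N / df
= 209 / 122
= 209/122

209/122


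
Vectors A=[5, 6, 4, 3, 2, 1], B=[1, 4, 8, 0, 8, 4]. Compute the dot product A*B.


Dot product = sum of element-wise products
A[0]*B[0] = 5*1 = 5
A[1]*B[1] = 6*4 = 24
A[2]*B[2] = 4*8 = 32
A[3]*B[3] = 3*0 = 0
A[4]*B[4] = 2*8 = 16
A[5]*B[5] = 1*4 = 4
Sum = 5 + 24 + 32 + 0 + 16 + 4 = 81

81


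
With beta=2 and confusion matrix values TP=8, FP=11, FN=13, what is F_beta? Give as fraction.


P = TP/(TP+FP) = 8/19 = 8/19
R = TP/(TP+FN) = 8/21 = 8/21
beta^2 = 2^2 = 4
(1 + beta^2) = 5
Numerator = (1+beta^2)*P*R = 320/399
Denominator = beta^2*P + R = 32/19 + 8/21 = 824/399
F_beta = 40/103

40/103


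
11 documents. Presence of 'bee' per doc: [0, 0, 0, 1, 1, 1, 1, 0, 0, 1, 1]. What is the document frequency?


Checking each document for 'bee':
Doc 1: absent
Doc 2: absent
Doc 3: absent
Doc 4: present
Doc 5: present
Doc 6: present
Doc 7: present
Doc 8: absent
Doc 9: absent
Doc 10: present
Doc 11: present
df = sum of presences = 0 + 0 + 0 + 1 + 1 + 1 + 1 + 0 + 0 + 1 + 1 = 6

6


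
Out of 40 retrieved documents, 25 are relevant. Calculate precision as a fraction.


Precision = relevant_retrieved / total_retrieved
= 25 / 40
= 25 / (25 + 15)
= 5/8

5/8


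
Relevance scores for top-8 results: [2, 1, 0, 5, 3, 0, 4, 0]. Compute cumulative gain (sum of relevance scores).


Cumulative Gain = sum of relevance scores
Position 1: rel=2, running sum=2
Position 2: rel=1, running sum=3
Position 3: rel=0, running sum=3
Position 4: rel=5, running sum=8
Position 5: rel=3, running sum=11
Position 6: rel=0, running sum=11
Position 7: rel=4, running sum=15
Position 8: rel=0, running sum=15
CG = 15

15


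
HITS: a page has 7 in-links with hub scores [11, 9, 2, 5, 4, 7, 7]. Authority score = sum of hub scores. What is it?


Authority = sum of hub scores of in-linkers
In-link 1: hub score = 11
In-link 2: hub score = 9
In-link 3: hub score = 2
In-link 4: hub score = 5
In-link 5: hub score = 4
In-link 6: hub score = 7
In-link 7: hub score = 7
Authority = 11 + 9 + 2 + 5 + 4 + 7 + 7 = 45

45


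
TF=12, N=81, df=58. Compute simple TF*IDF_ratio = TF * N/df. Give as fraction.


TF * (N/df)
= 12 * (81/58)
= 12 * 81/58
= 486/29

486/29


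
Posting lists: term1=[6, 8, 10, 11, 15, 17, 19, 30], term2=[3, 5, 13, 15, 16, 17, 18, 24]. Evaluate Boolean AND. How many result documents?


Boolean AND: find intersection of posting lists
term1 docs: [6, 8, 10, 11, 15, 17, 19, 30]
term2 docs: [3, 5, 13, 15, 16, 17, 18, 24]
Intersection: [15, 17]
|intersection| = 2

2


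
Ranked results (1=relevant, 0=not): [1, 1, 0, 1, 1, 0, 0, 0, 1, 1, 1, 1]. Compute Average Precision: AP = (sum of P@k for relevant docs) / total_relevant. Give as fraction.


Computing P@k for each relevant position:
Position 1: relevant, P@1 = 1/1 = 1
Position 2: relevant, P@2 = 2/2 = 1
Position 3: not relevant
Position 4: relevant, P@4 = 3/4 = 3/4
Position 5: relevant, P@5 = 4/5 = 4/5
Position 6: not relevant
Position 7: not relevant
Position 8: not relevant
Position 9: relevant, P@9 = 5/9 = 5/9
Position 10: relevant, P@10 = 6/10 = 3/5
Position 11: relevant, P@11 = 7/11 = 7/11
Position 12: relevant, P@12 = 8/12 = 2/3
Sum of P@k = 1 + 1 + 3/4 + 4/5 + 5/9 + 3/5 + 7/11 + 2/3 = 11897/1980
AP = 11897/1980 / 8 = 11897/15840

11897/15840


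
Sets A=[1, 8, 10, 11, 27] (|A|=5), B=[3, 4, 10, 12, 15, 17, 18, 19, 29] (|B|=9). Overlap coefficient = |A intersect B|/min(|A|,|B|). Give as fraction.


A intersect B = [10]
|A intersect B| = 1
min(|A|, |B|) = min(5, 9) = 5
Overlap = 1 / 5 = 1/5

1/5


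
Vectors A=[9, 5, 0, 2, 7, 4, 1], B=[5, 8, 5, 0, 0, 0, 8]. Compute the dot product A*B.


Dot product = sum of element-wise products
A[0]*B[0] = 9*5 = 45
A[1]*B[1] = 5*8 = 40
A[2]*B[2] = 0*5 = 0
A[3]*B[3] = 2*0 = 0
A[4]*B[4] = 7*0 = 0
A[5]*B[5] = 4*0 = 0
A[6]*B[6] = 1*8 = 8
Sum = 45 + 40 + 0 + 0 + 0 + 0 + 8 = 93

93


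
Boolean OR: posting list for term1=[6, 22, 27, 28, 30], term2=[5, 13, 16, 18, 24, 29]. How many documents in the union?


Boolean OR: find union of posting lists
term1 docs: [6, 22, 27, 28, 30]
term2 docs: [5, 13, 16, 18, 24, 29]
Union: [5, 6, 13, 16, 18, 22, 24, 27, 28, 29, 30]
|union| = 11

11


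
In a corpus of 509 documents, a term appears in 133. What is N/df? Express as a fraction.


IDF ratio = N / df
= 509 / 133
= 509/133

509/133


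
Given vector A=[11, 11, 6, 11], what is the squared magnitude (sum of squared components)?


|A|^2 = sum of squared components
A[0]^2 = 11^2 = 121
A[1]^2 = 11^2 = 121
A[2]^2 = 6^2 = 36
A[3]^2 = 11^2 = 121
Sum = 121 + 121 + 36 + 121 = 399

399


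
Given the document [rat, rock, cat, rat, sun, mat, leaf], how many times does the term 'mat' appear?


Document has 7 words
Scanning for 'mat':
Found at positions: [5]
Count = 1

1


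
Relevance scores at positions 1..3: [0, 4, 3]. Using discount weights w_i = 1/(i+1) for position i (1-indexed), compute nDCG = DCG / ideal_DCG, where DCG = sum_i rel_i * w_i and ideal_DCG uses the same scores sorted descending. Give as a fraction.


Position discount weights w_i = 1/(i+1) for i=1..3:
Weights = [1/2, 1/3, 1/4]
Actual relevance: [0, 4, 3]
DCG = 0/2 + 4/3 + 3/4 = 25/12
Ideal relevance (sorted desc): [4, 3, 0]
Ideal DCG = 4/2 + 3/3 + 0/4 = 3
nDCG = DCG / ideal_DCG = 25/12 / 3 = 25/36

25/36


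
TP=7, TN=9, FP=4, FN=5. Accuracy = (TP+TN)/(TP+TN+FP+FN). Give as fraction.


Accuracy = (TP + TN) / (TP + TN + FP + FN)
TP + TN = 7 + 9 = 16
Total = 7 + 9 + 4 + 5 = 25
Accuracy = 16 / 25 = 16/25

16/25


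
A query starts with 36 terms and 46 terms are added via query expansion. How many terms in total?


Original terms: 36
Expansion terms: 46
Total = 36 + 46 = 82

82


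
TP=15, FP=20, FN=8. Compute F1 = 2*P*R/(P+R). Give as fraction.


F1 = 2 * P * R / (P + R)
P = TP/(TP+FP) = 15/35 = 3/7
R = TP/(TP+FN) = 15/23 = 15/23
2 * P * R = 2 * 3/7 * 15/23 = 90/161
P + R = 3/7 + 15/23 = 174/161
F1 = 90/161 / 174/161 = 15/29

15/29


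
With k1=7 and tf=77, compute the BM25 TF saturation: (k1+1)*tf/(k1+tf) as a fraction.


BM25 TF component = (k1+1)*tf / (k1+tf)
k1 = 7, tf = 77
Numerator = (7+1)*77 = 616
Denominator = 7 + 77 = 84
= 616/84 = 22/3

22/3


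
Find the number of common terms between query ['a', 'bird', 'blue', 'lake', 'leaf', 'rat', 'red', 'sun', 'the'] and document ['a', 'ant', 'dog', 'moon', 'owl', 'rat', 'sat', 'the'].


Query terms: ['a', 'bird', 'blue', 'lake', 'leaf', 'rat', 'red', 'sun', 'the']
Document terms: ['a', 'ant', 'dog', 'moon', 'owl', 'rat', 'sat', 'the']
Common terms: ['a', 'rat', 'the']
Overlap count = 3

3


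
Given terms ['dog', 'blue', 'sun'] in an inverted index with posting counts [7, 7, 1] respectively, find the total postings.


Summing posting list sizes:
'dog': 7 postings
'blue': 7 postings
'sun': 1 postings
Total = 7 + 7 + 1 = 15

15


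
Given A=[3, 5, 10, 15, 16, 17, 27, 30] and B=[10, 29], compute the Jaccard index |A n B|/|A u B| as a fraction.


A intersect B = [10]
|A intersect B| = 1
A union B = [3, 5, 10, 15, 16, 17, 27, 29, 30]
|A union B| = 9
Jaccard = 1/9 = 1/9

1/9


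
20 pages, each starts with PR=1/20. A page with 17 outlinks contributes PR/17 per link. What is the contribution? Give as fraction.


Initial PR = 1/20 = 1/20
Outlinks = 17
Contribution per link = PR / outlinks
= 1/20 / 17
= 1/340

1/340


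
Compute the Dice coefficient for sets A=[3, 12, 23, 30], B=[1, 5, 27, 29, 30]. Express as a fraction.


A intersect B = [30]
|A intersect B| = 1
|A| = 4, |B| = 5
Dice = 2*1 / (4+5)
= 2 / 9 = 2/9

2/9


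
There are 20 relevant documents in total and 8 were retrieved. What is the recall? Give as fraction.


Recall = retrieved_relevant / total_relevant
= 8 / 20
= 8 / (8 + 12)
= 2/5

2/5


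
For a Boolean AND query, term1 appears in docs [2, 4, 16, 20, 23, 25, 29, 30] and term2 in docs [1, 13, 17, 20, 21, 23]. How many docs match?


Boolean AND: find intersection of posting lists
term1 docs: [2, 4, 16, 20, 23, 25, 29, 30]
term2 docs: [1, 13, 17, 20, 21, 23]
Intersection: [20, 23]
|intersection| = 2

2


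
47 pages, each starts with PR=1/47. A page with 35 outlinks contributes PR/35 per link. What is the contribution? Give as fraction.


Initial PR = 1/47 = 1/47
Outlinks = 35
Contribution per link = PR / outlinks
= 1/47 / 35
= 1/1645

1/1645


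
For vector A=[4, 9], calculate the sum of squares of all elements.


|A|^2 = sum of squared components
A[0]^2 = 4^2 = 16
A[1]^2 = 9^2 = 81
Sum = 16 + 81 = 97

97


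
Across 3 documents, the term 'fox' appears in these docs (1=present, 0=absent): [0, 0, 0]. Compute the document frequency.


Checking each document for 'fox':
Doc 1: absent
Doc 2: absent
Doc 3: absent
df = sum of presences = 0 + 0 + 0 = 0

0


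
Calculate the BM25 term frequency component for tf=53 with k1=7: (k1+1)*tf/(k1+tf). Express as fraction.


BM25 TF component = (k1+1)*tf / (k1+tf)
k1 = 7, tf = 53
Numerator = (7+1)*53 = 424
Denominator = 7 + 53 = 60
= 424/60 = 106/15

106/15


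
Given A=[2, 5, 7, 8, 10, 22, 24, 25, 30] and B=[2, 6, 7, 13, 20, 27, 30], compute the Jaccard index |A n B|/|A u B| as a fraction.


A intersect B = [2, 7, 30]
|A intersect B| = 3
A union B = [2, 5, 6, 7, 8, 10, 13, 20, 22, 24, 25, 27, 30]
|A union B| = 13
Jaccard = 3/13 = 3/13

3/13


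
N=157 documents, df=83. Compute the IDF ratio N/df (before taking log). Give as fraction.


IDF ratio = N / df
= 157 / 83
= 157/83

157/83


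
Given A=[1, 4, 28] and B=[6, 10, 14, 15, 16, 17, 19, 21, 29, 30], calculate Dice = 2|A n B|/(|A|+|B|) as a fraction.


A intersect B = []
|A intersect B| = 0
|A| = 3, |B| = 10
Dice = 2*0 / (3+10)
= 0 / 13 = 0

0


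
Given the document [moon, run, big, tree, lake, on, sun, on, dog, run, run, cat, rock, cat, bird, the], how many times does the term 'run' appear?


Document has 16 words
Scanning for 'run':
Found at positions: [1, 9, 10]
Count = 3

3


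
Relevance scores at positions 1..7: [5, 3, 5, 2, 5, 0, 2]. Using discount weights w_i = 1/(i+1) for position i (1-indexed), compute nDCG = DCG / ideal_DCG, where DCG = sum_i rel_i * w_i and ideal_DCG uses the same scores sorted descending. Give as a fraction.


Position discount weights w_i = 1/(i+1) for i=1..7:
Weights = [1/2, 1/3, 1/4, 1/5, 1/6, 1/7, 1/8]
Actual relevance: [5, 3, 5, 2, 5, 0, 2]
DCG = 5/2 + 3/3 + 5/4 + 2/5 + 5/6 + 0/7 + 2/8 = 187/30
Ideal relevance (sorted desc): [5, 5, 5, 3, 2, 2, 0]
Ideal DCG = 5/2 + 5/3 + 5/4 + 3/5 + 2/6 + 2/7 + 0/8 = 929/140
nDCG = DCG / ideal_DCG = 187/30 / 929/140 = 2618/2787

2618/2787


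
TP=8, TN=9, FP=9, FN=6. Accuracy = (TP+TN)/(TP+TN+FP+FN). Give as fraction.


Accuracy = (TP + TN) / (TP + TN + FP + FN)
TP + TN = 8 + 9 = 17
Total = 8 + 9 + 9 + 6 = 32
Accuracy = 17 / 32 = 17/32

17/32


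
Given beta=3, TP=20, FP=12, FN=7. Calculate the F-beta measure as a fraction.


P = TP/(TP+FP) = 20/32 = 5/8
R = TP/(TP+FN) = 20/27 = 20/27
beta^2 = 3^2 = 9
(1 + beta^2) = 10
Numerator = (1+beta^2)*P*R = 125/27
Denominator = beta^2*P + R = 45/8 + 20/27 = 1375/216
F_beta = 8/11

8/11


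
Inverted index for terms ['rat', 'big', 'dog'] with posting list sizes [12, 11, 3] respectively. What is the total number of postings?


Summing posting list sizes:
'rat': 12 postings
'big': 11 postings
'dog': 3 postings
Total = 12 + 11 + 3 = 26

26


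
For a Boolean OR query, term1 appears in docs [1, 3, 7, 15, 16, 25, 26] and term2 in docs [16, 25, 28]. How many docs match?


Boolean OR: find union of posting lists
term1 docs: [1, 3, 7, 15, 16, 25, 26]
term2 docs: [16, 25, 28]
Union: [1, 3, 7, 15, 16, 25, 26, 28]
|union| = 8

8


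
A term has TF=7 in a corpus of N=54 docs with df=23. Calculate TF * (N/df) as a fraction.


TF * (N/df)
= 7 * (54/23)
= 7 * 54/23
= 378/23

378/23


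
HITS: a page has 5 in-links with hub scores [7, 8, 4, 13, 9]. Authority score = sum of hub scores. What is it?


Authority = sum of hub scores of in-linkers
In-link 1: hub score = 7
In-link 2: hub score = 8
In-link 3: hub score = 4
In-link 4: hub score = 13
In-link 5: hub score = 9
Authority = 7 + 8 + 4 + 13 + 9 = 41

41


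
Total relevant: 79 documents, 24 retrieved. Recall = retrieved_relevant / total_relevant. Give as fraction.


Recall = retrieved_relevant / total_relevant
= 24 / 79
= 24 / (24 + 55)
= 24/79

24/79


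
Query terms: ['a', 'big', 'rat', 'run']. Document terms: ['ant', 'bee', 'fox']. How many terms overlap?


Query terms: ['a', 'big', 'rat', 'run']
Document terms: ['ant', 'bee', 'fox']
Common terms: []
Overlap count = 0

0


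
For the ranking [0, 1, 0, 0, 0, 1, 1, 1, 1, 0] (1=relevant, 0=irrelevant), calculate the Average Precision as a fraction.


Computing P@k for each relevant position:
Position 1: not relevant
Position 2: relevant, P@2 = 1/2 = 1/2
Position 3: not relevant
Position 4: not relevant
Position 5: not relevant
Position 6: relevant, P@6 = 2/6 = 1/3
Position 7: relevant, P@7 = 3/7 = 3/7
Position 8: relevant, P@8 = 4/8 = 1/2
Position 9: relevant, P@9 = 5/9 = 5/9
Position 10: not relevant
Sum of P@k = 1/2 + 1/3 + 3/7 + 1/2 + 5/9 = 146/63
AP = 146/63 / 5 = 146/315

146/315


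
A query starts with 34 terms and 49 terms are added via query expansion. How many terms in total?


Original terms: 34
Expansion terms: 49
Total = 34 + 49 = 83

83


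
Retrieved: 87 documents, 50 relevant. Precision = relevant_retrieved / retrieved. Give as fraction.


Precision = relevant_retrieved / total_retrieved
= 50 / 87
= 50 / (50 + 37)
= 50/87

50/87


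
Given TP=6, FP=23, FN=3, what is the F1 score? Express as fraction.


F1 = 2 * P * R / (P + R)
P = TP/(TP+FP) = 6/29 = 6/29
R = TP/(TP+FN) = 6/9 = 2/3
2 * P * R = 2 * 6/29 * 2/3 = 8/29
P + R = 6/29 + 2/3 = 76/87
F1 = 8/29 / 76/87 = 6/19

6/19


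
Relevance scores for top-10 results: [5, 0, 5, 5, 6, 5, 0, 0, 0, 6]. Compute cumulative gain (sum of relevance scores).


Cumulative Gain = sum of relevance scores
Position 1: rel=5, running sum=5
Position 2: rel=0, running sum=5
Position 3: rel=5, running sum=10
Position 4: rel=5, running sum=15
Position 5: rel=6, running sum=21
Position 6: rel=5, running sum=26
Position 7: rel=0, running sum=26
Position 8: rel=0, running sum=26
Position 9: rel=0, running sum=26
Position 10: rel=6, running sum=32
CG = 32

32


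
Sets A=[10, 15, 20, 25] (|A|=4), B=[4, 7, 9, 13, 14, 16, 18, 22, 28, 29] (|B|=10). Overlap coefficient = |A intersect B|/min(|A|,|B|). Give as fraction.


A intersect B = []
|A intersect B| = 0
min(|A|, |B|) = min(4, 10) = 4
Overlap = 0 / 4 = 0

0


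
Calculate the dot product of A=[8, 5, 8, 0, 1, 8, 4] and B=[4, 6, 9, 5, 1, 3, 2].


Dot product = sum of element-wise products
A[0]*B[0] = 8*4 = 32
A[1]*B[1] = 5*6 = 30
A[2]*B[2] = 8*9 = 72
A[3]*B[3] = 0*5 = 0
A[4]*B[4] = 1*1 = 1
A[5]*B[5] = 8*3 = 24
A[6]*B[6] = 4*2 = 8
Sum = 32 + 30 + 72 + 0 + 1 + 24 + 8 = 167

167


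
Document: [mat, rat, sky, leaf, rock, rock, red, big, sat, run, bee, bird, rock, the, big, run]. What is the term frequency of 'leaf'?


Document has 16 words
Scanning for 'leaf':
Found at positions: [3]
Count = 1

1


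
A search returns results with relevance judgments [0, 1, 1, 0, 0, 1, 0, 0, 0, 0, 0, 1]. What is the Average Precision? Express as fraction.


Computing P@k for each relevant position:
Position 1: not relevant
Position 2: relevant, P@2 = 1/2 = 1/2
Position 3: relevant, P@3 = 2/3 = 2/3
Position 4: not relevant
Position 5: not relevant
Position 6: relevant, P@6 = 3/6 = 1/2
Position 7: not relevant
Position 8: not relevant
Position 9: not relevant
Position 10: not relevant
Position 11: not relevant
Position 12: relevant, P@12 = 4/12 = 1/3
Sum of P@k = 1/2 + 2/3 + 1/2 + 1/3 = 2
AP = 2 / 4 = 1/2

1/2


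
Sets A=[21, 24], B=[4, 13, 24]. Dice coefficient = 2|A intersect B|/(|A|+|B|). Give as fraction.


A intersect B = [24]
|A intersect B| = 1
|A| = 2, |B| = 3
Dice = 2*1 / (2+3)
= 2 / 5 = 2/5

2/5


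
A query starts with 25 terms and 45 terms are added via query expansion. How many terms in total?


Original terms: 25
Expansion terms: 45
Total = 25 + 45 = 70

70


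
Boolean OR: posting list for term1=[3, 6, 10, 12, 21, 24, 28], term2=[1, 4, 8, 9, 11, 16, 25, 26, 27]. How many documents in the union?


Boolean OR: find union of posting lists
term1 docs: [3, 6, 10, 12, 21, 24, 28]
term2 docs: [1, 4, 8, 9, 11, 16, 25, 26, 27]
Union: [1, 3, 4, 6, 8, 9, 10, 11, 12, 16, 21, 24, 25, 26, 27, 28]
|union| = 16

16


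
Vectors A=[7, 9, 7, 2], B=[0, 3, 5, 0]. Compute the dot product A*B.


Dot product = sum of element-wise products
A[0]*B[0] = 7*0 = 0
A[1]*B[1] = 9*3 = 27
A[2]*B[2] = 7*5 = 35
A[3]*B[3] = 2*0 = 0
Sum = 0 + 27 + 35 + 0 = 62

62


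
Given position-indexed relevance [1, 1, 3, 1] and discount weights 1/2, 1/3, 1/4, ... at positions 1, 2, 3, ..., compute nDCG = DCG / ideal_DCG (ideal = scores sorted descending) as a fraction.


Position discount weights w_i = 1/(i+1) for i=1..4:
Weights = [1/2, 1/3, 1/4, 1/5]
Actual relevance: [1, 1, 3, 1]
DCG = 1/2 + 1/3 + 3/4 + 1/5 = 107/60
Ideal relevance (sorted desc): [3, 1, 1, 1]
Ideal DCG = 3/2 + 1/3 + 1/4 + 1/5 = 137/60
nDCG = DCG / ideal_DCG = 107/60 / 137/60 = 107/137

107/137


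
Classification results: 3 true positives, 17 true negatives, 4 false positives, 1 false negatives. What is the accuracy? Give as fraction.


Accuracy = (TP + TN) / (TP + TN + FP + FN)
TP + TN = 3 + 17 = 20
Total = 3 + 17 + 4 + 1 = 25
Accuracy = 20 / 25 = 4/5

4/5


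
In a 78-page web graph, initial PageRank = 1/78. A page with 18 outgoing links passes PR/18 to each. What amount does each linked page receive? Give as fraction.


Initial PR = 1/78 = 1/78
Outlinks = 18
Contribution per link = PR / outlinks
= 1/78 / 18
= 1/1404

1/1404


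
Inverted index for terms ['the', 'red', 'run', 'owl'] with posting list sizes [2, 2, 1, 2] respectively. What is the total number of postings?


Summing posting list sizes:
'the': 2 postings
'red': 2 postings
'run': 1 postings
'owl': 2 postings
Total = 2 + 2 + 1 + 2 = 7

7


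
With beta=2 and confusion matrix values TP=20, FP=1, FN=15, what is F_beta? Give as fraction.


P = TP/(TP+FP) = 20/21 = 20/21
R = TP/(TP+FN) = 20/35 = 4/7
beta^2 = 2^2 = 4
(1 + beta^2) = 5
Numerator = (1+beta^2)*P*R = 400/147
Denominator = beta^2*P + R = 80/21 + 4/7 = 92/21
F_beta = 100/161

100/161


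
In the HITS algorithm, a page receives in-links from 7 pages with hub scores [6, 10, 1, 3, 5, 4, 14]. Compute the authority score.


Authority = sum of hub scores of in-linkers
In-link 1: hub score = 6
In-link 2: hub score = 10
In-link 3: hub score = 1
In-link 4: hub score = 3
In-link 5: hub score = 5
In-link 6: hub score = 4
In-link 7: hub score = 14
Authority = 6 + 10 + 1 + 3 + 5 + 4 + 14 = 43

43


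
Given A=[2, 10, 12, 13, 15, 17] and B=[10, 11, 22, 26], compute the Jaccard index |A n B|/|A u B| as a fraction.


A intersect B = [10]
|A intersect B| = 1
A union B = [2, 10, 11, 12, 13, 15, 17, 22, 26]
|A union B| = 9
Jaccard = 1/9 = 1/9

1/9


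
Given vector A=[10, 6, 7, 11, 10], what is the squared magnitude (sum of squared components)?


|A|^2 = sum of squared components
A[0]^2 = 10^2 = 100
A[1]^2 = 6^2 = 36
A[2]^2 = 7^2 = 49
A[3]^2 = 11^2 = 121
A[4]^2 = 10^2 = 100
Sum = 100 + 36 + 49 + 121 + 100 = 406

406


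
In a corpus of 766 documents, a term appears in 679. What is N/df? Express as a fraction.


IDF ratio = N / df
= 766 / 679
= 766/679

766/679


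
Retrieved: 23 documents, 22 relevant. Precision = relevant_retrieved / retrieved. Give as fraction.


Precision = relevant_retrieved / total_retrieved
= 22 / 23
= 22 / (22 + 1)
= 22/23

22/23


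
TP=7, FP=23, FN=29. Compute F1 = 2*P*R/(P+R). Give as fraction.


F1 = 2 * P * R / (P + R)
P = TP/(TP+FP) = 7/30 = 7/30
R = TP/(TP+FN) = 7/36 = 7/36
2 * P * R = 2 * 7/30 * 7/36 = 49/540
P + R = 7/30 + 7/36 = 77/180
F1 = 49/540 / 77/180 = 7/33

7/33


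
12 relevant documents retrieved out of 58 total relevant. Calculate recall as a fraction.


Recall = retrieved_relevant / total_relevant
= 12 / 58
= 12 / (12 + 46)
= 6/29

6/29


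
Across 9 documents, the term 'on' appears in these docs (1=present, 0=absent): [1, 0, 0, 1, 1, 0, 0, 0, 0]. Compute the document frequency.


Checking each document for 'on':
Doc 1: present
Doc 2: absent
Doc 3: absent
Doc 4: present
Doc 5: present
Doc 6: absent
Doc 7: absent
Doc 8: absent
Doc 9: absent
df = sum of presences = 1 + 0 + 0 + 1 + 1 + 0 + 0 + 0 + 0 = 3

3


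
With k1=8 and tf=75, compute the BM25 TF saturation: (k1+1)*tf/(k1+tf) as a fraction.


BM25 TF component = (k1+1)*tf / (k1+tf)
k1 = 8, tf = 75
Numerator = (8+1)*75 = 675
Denominator = 8 + 75 = 83
= 675/83 = 675/83

675/83


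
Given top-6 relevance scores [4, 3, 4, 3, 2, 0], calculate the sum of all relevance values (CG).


Cumulative Gain = sum of relevance scores
Position 1: rel=4, running sum=4
Position 2: rel=3, running sum=7
Position 3: rel=4, running sum=11
Position 4: rel=3, running sum=14
Position 5: rel=2, running sum=16
Position 6: rel=0, running sum=16
CG = 16

16


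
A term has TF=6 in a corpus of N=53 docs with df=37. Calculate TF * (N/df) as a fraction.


TF * (N/df)
= 6 * (53/37)
= 6 * 53/37
= 318/37

318/37


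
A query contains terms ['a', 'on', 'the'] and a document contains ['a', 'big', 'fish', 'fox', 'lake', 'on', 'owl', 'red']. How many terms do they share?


Query terms: ['a', 'on', 'the']
Document terms: ['a', 'big', 'fish', 'fox', 'lake', 'on', 'owl', 'red']
Common terms: ['a', 'on']
Overlap count = 2

2


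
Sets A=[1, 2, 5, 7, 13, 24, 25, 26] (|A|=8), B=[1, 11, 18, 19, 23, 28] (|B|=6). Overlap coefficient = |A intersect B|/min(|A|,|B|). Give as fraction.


A intersect B = [1]
|A intersect B| = 1
min(|A|, |B|) = min(8, 6) = 6
Overlap = 1 / 6 = 1/6

1/6


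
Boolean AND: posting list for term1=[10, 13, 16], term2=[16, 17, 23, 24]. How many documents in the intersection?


Boolean AND: find intersection of posting lists
term1 docs: [10, 13, 16]
term2 docs: [16, 17, 23, 24]
Intersection: [16]
|intersection| = 1

1


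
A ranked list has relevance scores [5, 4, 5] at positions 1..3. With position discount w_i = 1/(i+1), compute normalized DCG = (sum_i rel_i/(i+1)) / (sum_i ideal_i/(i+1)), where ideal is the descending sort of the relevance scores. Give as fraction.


Position discount weights w_i = 1/(i+1) for i=1..3:
Weights = [1/2, 1/3, 1/4]
Actual relevance: [5, 4, 5]
DCG = 5/2 + 4/3 + 5/4 = 61/12
Ideal relevance (sorted desc): [5, 5, 4]
Ideal DCG = 5/2 + 5/3 + 4/4 = 31/6
nDCG = DCG / ideal_DCG = 61/12 / 31/6 = 61/62

61/62


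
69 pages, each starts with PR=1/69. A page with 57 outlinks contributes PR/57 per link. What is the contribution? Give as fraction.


Initial PR = 1/69 = 1/69
Outlinks = 57
Contribution per link = PR / outlinks
= 1/69 / 57
= 1/3933

1/3933


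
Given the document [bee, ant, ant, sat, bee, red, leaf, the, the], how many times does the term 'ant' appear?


Document has 9 words
Scanning for 'ant':
Found at positions: [1, 2]
Count = 2

2


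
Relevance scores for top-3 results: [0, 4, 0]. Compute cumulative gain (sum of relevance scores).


Cumulative Gain = sum of relevance scores
Position 1: rel=0, running sum=0
Position 2: rel=4, running sum=4
Position 3: rel=0, running sum=4
CG = 4

4


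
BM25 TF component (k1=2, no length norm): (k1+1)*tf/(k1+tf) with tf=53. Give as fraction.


BM25 TF component = (k1+1)*tf / (k1+tf)
k1 = 2, tf = 53
Numerator = (2+1)*53 = 159
Denominator = 2 + 53 = 55
= 159/55 = 159/55

159/55


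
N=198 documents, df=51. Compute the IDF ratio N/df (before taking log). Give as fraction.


IDF ratio = N / df
= 198 / 51
= 66/17

66/17


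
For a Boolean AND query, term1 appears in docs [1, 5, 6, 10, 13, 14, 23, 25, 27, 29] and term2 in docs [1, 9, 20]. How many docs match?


Boolean AND: find intersection of posting lists
term1 docs: [1, 5, 6, 10, 13, 14, 23, 25, 27, 29]
term2 docs: [1, 9, 20]
Intersection: [1]
|intersection| = 1

1


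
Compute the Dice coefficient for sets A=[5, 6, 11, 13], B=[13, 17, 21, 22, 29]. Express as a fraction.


A intersect B = [13]
|A intersect B| = 1
|A| = 4, |B| = 5
Dice = 2*1 / (4+5)
= 2 / 9 = 2/9

2/9


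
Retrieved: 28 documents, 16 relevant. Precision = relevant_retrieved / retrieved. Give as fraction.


Precision = relevant_retrieved / total_retrieved
= 16 / 28
= 16 / (16 + 12)
= 4/7

4/7


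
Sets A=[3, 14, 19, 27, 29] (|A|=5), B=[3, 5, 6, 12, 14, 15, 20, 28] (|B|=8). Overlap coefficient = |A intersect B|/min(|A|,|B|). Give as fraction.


A intersect B = [3, 14]
|A intersect B| = 2
min(|A|, |B|) = min(5, 8) = 5
Overlap = 2 / 5 = 2/5

2/5


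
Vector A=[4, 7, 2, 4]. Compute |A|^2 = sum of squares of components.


|A|^2 = sum of squared components
A[0]^2 = 4^2 = 16
A[1]^2 = 7^2 = 49
A[2]^2 = 2^2 = 4
A[3]^2 = 4^2 = 16
Sum = 16 + 49 + 4 + 16 = 85

85


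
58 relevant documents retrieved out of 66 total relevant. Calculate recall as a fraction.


Recall = retrieved_relevant / total_relevant
= 58 / 66
= 58 / (58 + 8)
= 29/33

29/33


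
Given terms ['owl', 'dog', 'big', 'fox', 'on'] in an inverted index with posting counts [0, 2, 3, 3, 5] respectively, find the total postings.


Summing posting list sizes:
'owl': 0 postings
'dog': 2 postings
'big': 3 postings
'fox': 3 postings
'on': 5 postings
Total = 0 + 2 + 3 + 3 + 5 = 13

13


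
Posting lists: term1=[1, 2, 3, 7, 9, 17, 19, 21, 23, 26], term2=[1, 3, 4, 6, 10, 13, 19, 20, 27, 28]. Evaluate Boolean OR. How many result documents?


Boolean OR: find union of posting lists
term1 docs: [1, 2, 3, 7, 9, 17, 19, 21, 23, 26]
term2 docs: [1, 3, 4, 6, 10, 13, 19, 20, 27, 28]
Union: [1, 2, 3, 4, 6, 7, 9, 10, 13, 17, 19, 20, 21, 23, 26, 27, 28]
|union| = 17

17


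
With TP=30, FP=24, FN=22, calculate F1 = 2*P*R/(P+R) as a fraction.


F1 = 2 * P * R / (P + R)
P = TP/(TP+FP) = 30/54 = 5/9
R = TP/(TP+FN) = 30/52 = 15/26
2 * P * R = 2 * 5/9 * 15/26 = 25/39
P + R = 5/9 + 15/26 = 265/234
F1 = 25/39 / 265/234 = 30/53

30/53


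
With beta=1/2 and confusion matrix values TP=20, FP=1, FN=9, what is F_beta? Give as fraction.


P = TP/(TP+FP) = 20/21 = 20/21
R = TP/(TP+FN) = 20/29 = 20/29
beta^2 = 1/2^2 = 1/4
(1 + beta^2) = 5/4
Numerator = (1+beta^2)*P*R = 500/609
Denominator = beta^2*P + R = 5/21 + 20/29 = 565/609
F_beta = 100/113

100/113


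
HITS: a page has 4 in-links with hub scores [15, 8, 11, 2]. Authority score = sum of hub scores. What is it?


Authority = sum of hub scores of in-linkers
In-link 1: hub score = 15
In-link 2: hub score = 8
In-link 3: hub score = 11
In-link 4: hub score = 2
Authority = 15 + 8 + 11 + 2 = 36

36


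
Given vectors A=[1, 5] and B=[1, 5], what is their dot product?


Dot product = sum of element-wise products
A[0]*B[0] = 1*1 = 1
A[1]*B[1] = 5*5 = 25
Sum = 1 + 25 = 26

26


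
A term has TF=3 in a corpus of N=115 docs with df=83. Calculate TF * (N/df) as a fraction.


TF * (N/df)
= 3 * (115/83)
= 3 * 115/83
= 345/83

345/83


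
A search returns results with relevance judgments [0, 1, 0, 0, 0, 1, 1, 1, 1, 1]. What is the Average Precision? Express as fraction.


Computing P@k for each relevant position:
Position 1: not relevant
Position 2: relevant, P@2 = 1/2 = 1/2
Position 3: not relevant
Position 4: not relevant
Position 5: not relevant
Position 6: relevant, P@6 = 2/6 = 1/3
Position 7: relevant, P@7 = 3/7 = 3/7
Position 8: relevant, P@8 = 4/8 = 1/2
Position 9: relevant, P@9 = 5/9 = 5/9
Position 10: relevant, P@10 = 6/10 = 3/5
Sum of P@k = 1/2 + 1/3 + 3/7 + 1/2 + 5/9 + 3/5 = 919/315
AP = 919/315 / 6 = 919/1890

919/1890


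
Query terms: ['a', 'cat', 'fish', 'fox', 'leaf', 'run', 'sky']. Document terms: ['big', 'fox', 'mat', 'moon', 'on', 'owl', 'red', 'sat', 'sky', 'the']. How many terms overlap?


Query terms: ['a', 'cat', 'fish', 'fox', 'leaf', 'run', 'sky']
Document terms: ['big', 'fox', 'mat', 'moon', 'on', 'owl', 'red', 'sat', 'sky', 'the']
Common terms: ['fox', 'sky']
Overlap count = 2

2


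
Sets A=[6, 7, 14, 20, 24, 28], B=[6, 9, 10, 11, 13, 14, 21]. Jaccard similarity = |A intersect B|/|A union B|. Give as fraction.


A intersect B = [6, 14]
|A intersect B| = 2
A union B = [6, 7, 9, 10, 11, 13, 14, 20, 21, 24, 28]
|A union B| = 11
Jaccard = 2/11 = 2/11

2/11


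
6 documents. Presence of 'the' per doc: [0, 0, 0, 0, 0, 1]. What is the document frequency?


Checking each document for 'the':
Doc 1: absent
Doc 2: absent
Doc 3: absent
Doc 4: absent
Doc 5: absent
Doc 6: present
df = sum of presences = 0 + 0 + 0 + 0 + 0 + 1 = 1

1


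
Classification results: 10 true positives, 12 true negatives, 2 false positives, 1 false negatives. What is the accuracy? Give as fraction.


Accuracy = (TP + TN) / (TP + TN + FP + FN)
TP + TN = 10 + 12 = 22
Total = 10 + 12 + 2 + 1 = 25
Accuracy = 22 / 25 = 22/25

22/25
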